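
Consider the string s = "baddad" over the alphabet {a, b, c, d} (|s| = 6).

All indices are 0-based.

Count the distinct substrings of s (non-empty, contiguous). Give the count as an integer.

rank→(start, suffix):
  0 → (4, 'ad')
  1 → (1, 'addad')
  2 → (0, 'baddad')
  3 → (5, 'd')
  4 → (3, 'dad')
  5 → (2, 'ddad')

SA = [4, 1, 0, 5, 3, 2]
i: (SA[i-1],SA[i]) lcp shared
  1: (4,1) 2 'ad'
  2: (1,0) 0 ''
  3: (0,5) 0 ''
  4: (5,3) 1 'd'
  5: (3,2) 1 'd'

n(n+1)/2 = 6·7/2 = 21
Σ LCP = 0 + 2 + 0 + 0 + 1 + 1 = 4
distinct = 21 − 4 = 17

17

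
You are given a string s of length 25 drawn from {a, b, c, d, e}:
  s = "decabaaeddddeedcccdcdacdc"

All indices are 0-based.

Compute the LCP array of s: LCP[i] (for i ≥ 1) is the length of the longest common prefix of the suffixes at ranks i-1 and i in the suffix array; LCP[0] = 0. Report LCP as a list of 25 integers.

sorted suffixes:
  #0 SA[0]=5  'aaeddddeedcccdcdacdc'
  #1 SA[1]=3  'abaaeddddeedcccdcdacdc'
  #2 SA[2]=21  'acdc'
  #3 SA[3]=6  'aeddddeedcccdcdacdc'
  #4 SA[4]=4  'baaeddddeedcccdcdacdc'
  #5 SA[5]=24  'c'
  #6 SA[6]=2  'cabaaeddddeedcccdcdacdc'
  #7 SA[7]=15  'cccdcdacdc'
  #8 SA[8]=16  'ccdcdacdc'
  #9 SA[9]=19  'cdacdc'
  #10 SA[10]=22  'cdc'
  #11 SA[11]=17  'cdcdacdc'
  #12 SA[12]=20  'dacdc'
  #13 SA[13]=23  'dc'
  #14 SA[14]=14  'dcccdcdacdc'
  #15 SA[15]=18  'dcdacdc'
  #16 SA[16]=8  'ddddeedcccdcdacdc'
  #17 SA[17]=9  'dddeedcccdcdacdc'
  #18 SA[18]=10  'ddeedcccdcdacdc'
  #19 SA[19]=0  'decabaaeddddeedcccdcdacdc'
  #20 SA[20]=11  'deedcccdcdacdc'
  #21 SA[21]=1  'ecabaaeddddeedcccdcdacdc'
  #22 SA[22]=13  'edcccdcdacdc'
  #23 SA[23]=7  'eddddeedcccdcdacdc'
  #24 SA[24]=12  'eedcccdcdacdc'

SA = [5, 3, 21, 6, 4, 24, 2, 15, 16, 19, 22, 17, 20, 23, 14, 18, 8, 9, 10, 0, 11, 1, 13, 7, 12]
rank  pair      lcp
   1  s[5:],s[3:]  1  'a'
   2  s[3:],s[21:]  1  'a'
   3  s[21:],s[6:]  1  'a'
   4  s[6:],s[4:]  0  ''
   5  s[4:],s[24:]  0  ''
   6  s[24:],s[2:]  1  'c'
   7  s[2:],s[15:]  1  'c'
   8  s[15:],s[16:]  2  'cc'
   9  s[16:],s[19:]  1  'c'
  10  s[19:],s[22:]  2  'cd'
  11  s[22:],s[17:]  3  'cdc'
  12  s[17:],s[20:]  0  ''
  13  s[20:],s[23:]  1  'd'
  14  s[23:],s[14:]  2  'dc'
  15  s[14:],s[18:]  2  'dc'
  16  s[18:],s[8:]  1  'd'
  17  s[8:],s[9:]  3  'ddd'
  18  s[9:],s[10:]  2  'dd'
  19  s[10:],s[0:]  1  'd'
  20  s[0:],s[11:]  2  'de'
  21  s[11:],s[1:]  0  ''
  22  s[1:],s[13:]  1  'e'
  23  s[13:],s[7:]  2  'ed'
  24  s[7:],s[12:]  1  'e'

[0, 1, 1, 1, 0, 0, 1, 1, 2, 1, 2, 3, 0, 1, 2, 2, 1, 3, 2, 1, 2, 0, 1, 2, 1]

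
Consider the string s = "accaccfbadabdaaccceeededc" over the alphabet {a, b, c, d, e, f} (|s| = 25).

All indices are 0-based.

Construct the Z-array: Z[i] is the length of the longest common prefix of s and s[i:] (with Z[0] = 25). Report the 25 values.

Z[0]=25
i=1: fresh scan; Z[1]=0
i=2: fresh scan; Z[2]=0
i=3: fresh scan; Z[3]=3 grow→box=[3,6)
i=4: min(r-i=2, Z[1]=0)=0; Z[4]=0
i=5: min(r-i=1, Z[2]=0)=0; Z[5]=0
i=6: fresh scan; Z[6]=0
i=7: fresh scan; Z[7]=0
i=8: fresh scan; Z[8]=1 grow→box=[8,9)
i=9: fresh scan; Z[9]=0
i=10: fresh scan; Z[10]=1 grow→box=[10,11)
i=11: fresh scan; Z[11]=0
i=12: fresh scan; Z[12]=0
i=13: fresh scan; Z[13]=1 grow→box=[13,14)
i=14: fresh scan; Z[14]=3 grow→box=[14,17)
i=15: min(r-i=2, Z[1]=0)=0; Z[15]=0
i=16: min(r-i=1, Z[2]=0)=0; Z[16]=0
i=17: fresh scan; Z[17]=0
i=18: fresh scan; Z[18]=0
i=19: fresh scan; Z[19]=0
i=20: fresh scan; Z[20]=0
i=21: fresh scan; Z[21]=0
i=22: fresh scan; Z[22]=0
i=23: fresh scan; Z[23]=0
i=24: fresh scan; Z[24]=0

[25, 0, 0, 3, 0, 0, 0, 0, 1, 0, 1, 0, 0, 1, 3, 0, 0, 0, 0, 0, 0, 0, 0, 0, 0]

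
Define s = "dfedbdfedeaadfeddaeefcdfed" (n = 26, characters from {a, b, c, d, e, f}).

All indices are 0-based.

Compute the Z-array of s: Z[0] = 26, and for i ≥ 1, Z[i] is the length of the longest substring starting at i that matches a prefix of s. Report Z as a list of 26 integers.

Z[0]=26
i=1: fresh scan; Z[1]=0
i=2: fresh scan; Z[2]=0
i=3: fresh scan; Z[3]=1 extend→box=[3,4)
i=4: fresh scan; Z[4]=0
i=5: fresh scan; Z[5]=4 extend→box=[5,9)
i=6: min(r-i=3, Z[1]=0)=0; Z[6]=0
i=7: min(r-i=2, Z[2]=0)=0; Z[7]=0
i=8: min(r-i=1, Z[3]=1)=1; Z[8]=1
i=9: fresh scan; Z[9]=0
i=10: fresh scan; Z[10]=0
i=11: fresh scan; Z[11]=0
i=12: fresh scan; Z[12]=4 extend→box=[12,16)
i=13: min(r-i=3, Z[1]=0)=0; Z[13]=0
i=14: min(r-i=2, Z[2]=0)=0; Z[14]=0
i=15: min(r-i=1, Z[3]=1)=1; Z[15]=1
i=16: fresh scan; Z[16]=1 extend→box=[16,17)
i=17: fresh scan; Z[17]=0
i=18: fresh scan; Z[18]=0
i=19: fresh scan; Z[19]=0
i=20: fresh scan; Z[20]=0
i=21: fresh scan; Z[21]=0
i=22: fresh scan; Z[22]=4 extend→box=[22,26)
i=23: min(r-i=3, Z[1]=0)=0; Z[23]=0
i=24: min(r-i=2, Z[2]=0)=0; Z[24]=0
i=25: min(r-i=1, Z[3]=1)=1; Z[25]=1

[26, 0, 0, 1, 0, 4, 0, 0, 1, 0, 0, 0, 4, 0, 0, 1, 1, 0, 0, 0, 0, 0, 4, 0, 0, 1]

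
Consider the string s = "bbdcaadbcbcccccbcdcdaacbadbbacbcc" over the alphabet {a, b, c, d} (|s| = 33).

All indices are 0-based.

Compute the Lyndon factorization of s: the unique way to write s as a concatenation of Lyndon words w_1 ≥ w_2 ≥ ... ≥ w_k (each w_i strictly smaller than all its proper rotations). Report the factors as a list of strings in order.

["bbdc", "aadbcbcccccbcdcd", "aacbadbbacbcc"]

emit factor 1: 'bbdc' (i=0, period=4)
emit factor 2: 'aadbcbcccccbcdcd' (i=4, period=16)
emit factor 3: 'aacbadbbacbcc' (i=20, period=13)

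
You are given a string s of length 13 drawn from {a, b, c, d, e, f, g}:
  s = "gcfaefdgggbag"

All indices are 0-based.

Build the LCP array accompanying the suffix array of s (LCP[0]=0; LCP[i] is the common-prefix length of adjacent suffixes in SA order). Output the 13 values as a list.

[0, 1, 0, 0, 0, 0, 0, 1, 0, 1, 1, 1, 2]

rank | idx | suffix
   0 |   3 | aefdgggbag
   1 |  11 | ag
   2 |  10 | bag
   3 |   1 | cfaefdgggbag
   4 |   6 | dgggbag
   5 |   4 | efdgggbag
   6 |   2 | faefdgggbag
   7 |   5 | fdgggbag
   8 |  12 | g
   9 |   9 | gbag
  10 |   0 | gcfaefdgggbag
  11 |   8 | ggbag
  12 |   7 | gggbag

SA = [3, 11, 10, 1, 6, 4, 2, 5, 12, 9, 0, 8, 7]
[i] adj suffixes → lcp
  [1] 3/11 → 1 ('a')
  [2] 11/10 → 0 ('')
  [3] 10/1 → 0 ('')
  [4] 1/6 → 0 ('')
  [5] 6/4 → 0 ('')
  [6] 4/2 → 0 ('')
  [7] 2/5 → 1 ('f')
  [8] 5/12 → 0 ('')
  [9] 12/9 → 1 ('g')
  [10] 9/0 → 1 ('g')
  [11] 0/8 → 1 ('g')
  [12] 8/7 → 2 ('gg')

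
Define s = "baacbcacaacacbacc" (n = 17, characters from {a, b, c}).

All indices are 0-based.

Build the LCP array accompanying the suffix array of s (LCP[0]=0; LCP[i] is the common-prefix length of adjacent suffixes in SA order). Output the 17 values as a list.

[0, 3, 1, 3, 2, 3, 2, 0, 2, 1, 0, 1, 2, 3, 1, 2, 1]

sorted suffixes:
  #0 SA[0]=8  'aacacbacc'
  #1 SA[1]=1  'aacbcacaacacbacc'
  #2 SA[2]=6  'acaacacbacc'
  #3 SA[3]=9  'acacbacc'
  #4 SA[4]=11  'acbacc'
  #5 SA[5]=2  'acbcacaacacbacc'
  #6 SA[6]=14  'acc'
  #7 SA[7]=0  'baacbcacaacacbacc'
  #8 SA[8]=13  'bacc'
  #9 SA[9]=4  'bcacaacacbacc'
  #10 SA[10]=16  'c'
  #11 SA[11]=7  'caacacbacc'
  #12 SA[12]=5  'cacaacacbacc'
  #13 SA[13]=10  'cacbacc'
  #14 SA[14]=12  'cbacc'
  #15 SA[15]=3  'cbcacaacacbacc'
  #16 SA[16]=15  'cc'

SA = [8, 1, 6, 9, 11, 2, 14, 0, 13, 4, 16, 7, 5, 10, 12, 3, 15]
i: (SA[i-1],SA[i]) lcp shared
  1: (8,1) 3 'aac'
  2: (1,6) 1 'a'
  3: (6,9) 3 'aca'
  4: (9,11) 2 'ac'
  5: (11,2) 3 'acb'
  6: (2,14) 2 'ac'
  7: (14,0) 0 ''
  8: (0,13) 2 'ba'
  9: (13,4) 1 'b'
  10: (4,16) 0 ''
  11: (16,7) 1 'c'
  12: (7,5) 2 'ca'
  13: (5,10) 3 'cac'
  14: (10,12) 1 'c'
  15: (12,3) 2 'cb'
  16: (3,15) 1 'c'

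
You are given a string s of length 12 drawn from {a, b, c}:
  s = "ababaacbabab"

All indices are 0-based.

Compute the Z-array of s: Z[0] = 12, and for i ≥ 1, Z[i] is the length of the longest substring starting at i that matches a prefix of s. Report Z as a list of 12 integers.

[12, 0, 3, 0, 1, 1, 0, 0, 4, 0, 2, 0]

Z[0]=12
i=1: outside box; Z[1]=0
i=2: outside box; Z[2]=3 extend→box=[2,5)
i=3: min(r-i=2, Z[1]=0)=0; Z[3]=0
i=4: min(r-i=1, Z[2]=3)=1; Z[4]=1
i=5: outside box; Z[5]=1 extend→box=[5,6)
i=6: outside box; Z[6]=0
i=7: outside box; Z[7]=0
i=8: outside box; Z[8]=4 extend→box=[8,12)
i=9: min(r-i=3, Z[1]=0)=0; Z[9]=0
i=10: min(r-i=2, Z[2]=3)=2; Z[10]=2
i=11: min(r-i=1, Z[3]=0)=0; Z[11]=0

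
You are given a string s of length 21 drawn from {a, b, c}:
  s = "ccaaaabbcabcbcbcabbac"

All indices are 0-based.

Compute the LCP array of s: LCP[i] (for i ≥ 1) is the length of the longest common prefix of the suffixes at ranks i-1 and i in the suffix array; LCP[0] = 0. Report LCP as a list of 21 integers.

[0, 3, 2, 1, 3, 2, 1, 0, 1, 2, 1, 4, 2, 4, 0, 1, 2, 3, 1, 3, 1]

rank | idx | suffix
   0 |   2 | aaaabbcabcbcbcabbac
   1 |   3 | aaabbcabcbcbcabbac
   2 |   4 | aabbcabcbcbcabbac
   3 |  16 | abbac
   4 |   5 | abbcabcbcbcabbac
   5 |   9 | abcbcbcabbac
   6 |  19 | ac
   7 |  18 | bac
   8 |  17 | bbac
   9 |   6 | bbcabcbcbcabbac
  10 |  14 | bcabbac
  11 |   7 | bcabcbcbcabbac
  12 |  12 | bcbcabbac
  13 |  10 | bcbcbcabbac
  14 |  20 | c
  15 |   1 | caaaabbcabcbcbcabbac
  16 |  15 | cabbac
  17 |   8 | cabcbcbcabbac
  18 |  13 | cbcabbac
  19 |  11 | cbcbcabbac
  20 |   0 | ccaaaabbcabcbcbcabbac

SA = [2, 3, 4, 16, 5, 9, 19, 18, 17, 6, 14, 7, 12, 10, 20, 1, 15, 8, 13, 11, 0]
i: (SA[i-1],SA[i]) lcp shared
  1: (2,3) 3 'aaa'
  2: (3,4) 2 'aa'
  3: (4,16) 1 'a'
  4: (16,5) 3 'abb'
  5: (5,9) 2 'ab'
  6: (9,19) 1 'a'
  7: (19,18) 0 ''
  8: (18,17) 1 'b'
  9: (17,6) 2 'bb'
  10: (6,14) 1 'b'
  11: (14,7) 4 'bcab'
  12: (7,12) 2 'bc'
  13: (12,10) 4 'bcbc'
  14: (10,20) 0 ''
  15: (20,1) 1 'c'
  16: (1,15) 2 'ca'
  17: (15,8) 3 'cab'
  18: (8,13) 1 'c'
  19: (13,11) 3 'cbc'
  20: (11,0) 1 'c'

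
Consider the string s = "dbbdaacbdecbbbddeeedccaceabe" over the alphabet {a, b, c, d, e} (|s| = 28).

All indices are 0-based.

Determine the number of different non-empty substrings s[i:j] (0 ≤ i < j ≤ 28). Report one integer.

374

sorted suffixes:
  #0 SA[0]=4  'aacbdecbbbddeeedccaceabe'
  #1 SA[1]=25  'abe'
  #2 SA[2]=5  'acbdecbbbddeeedccaceabe'
  #3 SA[3]=22  'aceabe'
  #4 SA[4]=11  'bbbddeeedccaceabe'
  #5 SA[5]=1  'bbdaacbdecbbbddeeedccaceabe'
  #6 SA[6]=12  'bbddeeedccaceabe'
  #7 SA[7]=2  'bdaacbdecbbbddeeedccaceabe'
  #8 SA[8]=13  'bddeeedccaceabe'
  #9 SA[9]=7  'bdecbbbddeeedccaceabe'
  #10 SA[10]=26  'be'
  #11 SA[11]=21  'caceabe'
  #12 SA[12]=10  'cbbbddeeedccaceabe'
  #13 SA[13]=6  'cbdecbbbddeeedccaceabe'
  #14 SA[14]=20  'ccaceabe'
  #15 SA[15]=23  'ceabe'
  #16 SA[16]=3  'daacbdecbbbddeeedccaceabe'
  #17 SA[17]=0  'dbbdaacbdecbbbddeeedccaceabe'
  #18 SA[18]=19  'dccaceabe'
  #19 SA[19]=14  'ddeeedccaceabe'
  #20 SA[20]=8  'decbbbddeeedccaceabe'
  #21 SA[21]=15  'deeedccaceabe'
  #22 SA[22]=27  'e'
  #23 SA[23]=24  'eabe'
  #24 SA[24]=9  'ecbbbddeeedccaceabe'
  #25 SA[25]=18  'edccaceabe'
  #26 SA[26]=17  'eedccaceabe'
  #27 SA[27]=16  'eeedccaceabe'

SA = [4, 25, 5, 22, 11, 1, 12, 2, 13, 7, 26, 21, 10, 6, 20, 23, 3, 0, 19, 14, 8, 15, 27, 24, 9, 18, 17, 16]
i: (SA[i-1],SA[i]) lcp shared
  1: (4,25) 1 'a'
  2: (25,5) 1 'a'
  3: (5,22) 2 'ac'
  4: (22,11) 0 ''
  5: (11,1) 2 'bb'
  6: (1,12) 3 'bbd'
  7: (12,2) 1 'b'
  8: (2,13) 2 'bd'
  9: (13,7) 2 'bd'
  10: (7,26) 1 'b'
  11: (26,21) 0 ''
  12: (21,10) 1 'c'
  13: (10,6) 2 'cb'
  14: (6,20) 1 'c'
  15: (20,23) 1 'c'
  16: (23,3) 0 ''
  17: (3,0) 1 'd'
  18: (0,19) 1 'd'
  19: (19,14) 1 'd'
  20: (14,8) 1 'd'
  21: (8,15) 2 'de'
  22: (15,27) 0 ''
  23: (27,24) 1 'e'
  24: (24,9) 1 'e'
  25: (9,18) 1 'e'
  26: (18,17) 1 'e'
  27: (17,16) 2 'ee'

n(n+1)/2 = 28·29/2 = 406
Σ LCP = 0 + 1 + 1 + 2 + 0 + 2 + 3 + 1 + 2 + 2 + 1 + 0 + 1 + 2 + 1 + 1 + 0 + 1 + 1 + 1 + 1 + 2 + 0 + 1 + 1 + 1 + 1 + 2 = 32
distinct = 406 − 32 = 374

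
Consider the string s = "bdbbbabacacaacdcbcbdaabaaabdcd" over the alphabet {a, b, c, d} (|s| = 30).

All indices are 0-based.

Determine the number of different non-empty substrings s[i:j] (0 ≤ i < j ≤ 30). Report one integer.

420

sorted suffixes:
  #0 SA[0]=23  'aaabdcd'
  #1 SA[1]=20  'aabaaabdcd'
  #2 SA[2]=24  'aabdcd'
  #3 SA[3]=11  'aacdcbcbdaabaaabdcd'
  #4 SA[4]=21  'abaaabdcd'
  #5 SA[5]=5  'abacacaacdcbcbdaabaaabdcd'
  #6 SA[6]=25  'abdcd'
  #7 SA[7]=9  'acaacdcbcbdaabaaabdcd'
  #8 SA[8]=7  'acacaacdcbcbdaabaaabdcd'
  #9 SA[9]=12  'acdcbcbdaabaaabdcd'
  #10 SA[10]=22  'baaabdcd'
  #11 SA[11]=4  'babacacaacdcbcbdaabaaabdcd'
  #12 SA[12]=6  'bacacaacdcbcbdaabaaabdcd'
  #13 SA[13]=3  'bbabacacaacdcbcbdaabaaabdcd'
  #14 SA[14]=2  'bbbabacacaacdcbcbdaabaaabdcd'
  #15 SA[15]=16  'bcbdaabaaabdcd'
  #16 SA[16]=18  'bdaabaaabdcd'
  #17 SA[17]=0  'bdbbbabacacaacdcbcbdaabaaabdcd'
  #18 SA[18]=26  'bdcd'
  #19 SA[19]=10  'caacdcbcbdaabaaabdcd'
  #20 SA[20]=8  'cacaacdcbcbdaabaaabdcd'
  #21 SA[21]=15  'cbcbdaabaaabdcd'
  #22 SA[22]=17  'cbdaabaaabdcd'
  #23 SA[23]=28  'cd'
  #24 SA[24]=13  'cdcbcbdaabaaabdcd'
  #25 SA[25]=29  'd'
  #26 SA[26]=19  'daabaaabdcd'
  #27 SA[27]=1  'dbbbabacacaacdcbcbdaabaaabdcd'
  #28 SA[28]=14  'dcbcbdaabaaabdcd'
  #29 SA[29]=27  'dcd'

SA = [23, 20, 24, 11, 21, 5, 25, 9, 7, 12, 22, 4, 6, 3, 2, 16, 18, 0, 26, 10, 8, 15, 17, 28, 13, 29, 19, 1, 14, 27]
rank  pair      lcp
   1  s[23:],s[20:]  2  'aa'
   2  s[20:],s[24:]  3  'aab'
   3  s[24:],s[11:]  2  'aa'
   4  s[11:],s[21:]  1  'a'
   5  s[21:],s[5:]  3  'aba'
   6  s[5:],s[25:]  2  'ab'
   7  s[25:],s[9:]  1  'a'
   8  s[9:],s[7:]  3  'aca'
   9  s[7:],s[12:]  2  'ac'
  10  s[12:],s[22:]  0  ''
  11  s[22:],s[4:]  2  'ba'
  12  s[4:],s[6:]  2  'ba'
  13  s[6:],s[3:]  1  'b'
  14  s[3:],s[2:]  2  'bb'
  15  s[2:],s[16:]  1  'b'
  16  s[16:],s[18:]  1  'b'
  17  s[18:],s[0:]  2  'bd'
  18  s[0:],s[26:]  2  'bd'
  19  s[26:],s[10:]  0  ''
  20  s[10:],s[8:]  2  'ca'
  21  s[8:],s[15:]  1  'c'
  22  s[15:],s[17:]  2  'cb'
  23  s[17:],s[28:]  1  'c'
  24  s[28:],s[13:]  2  'cd'
  25  s[13:],s[29:]  0  ''
  26  s[29:],s[19:]  1  'd'
  27  s[19:],s[1:]  1  'd'
  28  s[1:],s[14:]  1  'd'
  29  s[14:],s[27:]  2  'dc'

n(n+1)/2 = 30·31/2 = 465
Σ LCP = 0 + 2 + 3 + 2 + 1 + 3 + 2 + 1 + 3 + 2 + 0 + 2 + 2 + 1 + 2 + 1 + 1 + 2 + 2 + 0 + 2 + 1 + 2 + 1 + 2 + 0 + 1 + 1 + 1 + 2 = 45
distinct = 465 − 45 = 420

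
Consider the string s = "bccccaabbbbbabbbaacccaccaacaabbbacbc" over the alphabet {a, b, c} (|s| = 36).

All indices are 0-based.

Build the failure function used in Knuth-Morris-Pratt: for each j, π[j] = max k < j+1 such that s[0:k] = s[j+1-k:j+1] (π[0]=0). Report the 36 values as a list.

[0, 0, 0, 0, 0, 0, 0, 1, 1, 1, 1, 1, 0, 1, 1, 1, 0, 0, 0, 0, 0, 0, 0, 0, 0, 0, 0, 0, 0, 1, 1, 1, 0, 0, 1, 2]

π[0] = 0
j=1 s[j]='c': π[1]=0 (border '')
j=2 s[j]='c': π[2]=0 (border '')
j=3 s[j]='c': π[3]=0 (border '')
j=4 s[j]='c': π[4]=0 (border '')
j=5 s[j]='a': π[5]=0 (border '')
j=6 s[j]='a': π[6]=0 (border '')
j=7 s[j]='b': π[7]=1 (border 'b')
j=8 s[j]='b': k: 1→0; π[8]=1 (border 'b')
j=9 s[j]='b': k: 1→0; π[9]=1 (border 'b')
j=10 s[j]='b': k: 1→0; π[10]=1 (border 'b')
j=11 s[j]='b': k: 1→0; π[11]=1 (border 'b')
j=12 s[j]='a': k: 1→0; π[12]=0 (border '')
j=13 s[j]='b': π[13]=1 (border 'b')
j=14 s[j]='b': k: 1→0; π[14]=1 (border 'b')
j=15 s[j]='b': k: 1→0; π[15]=1 (border 'b')
j=16 s[j]='a': k: 1→0; π[16]=0 (border '')
j=17 s[j]='a': π[17]=0 (border '')
j=18 s[j]='c': π[18]=0 (border '')
j=19 s[j]='c': π[19]=0 (border '')
j=20 s[j]='c': π[20]=0 (border '')
j=21 s[j]='a': π[21]=0 (border '')
j=22 s[j]='c': π[22]=0 (border '')
j=23 s[j]='c': π[23]=0 (border '')
j=24 s[j]='a': π[24]=0 (border '')
j=25 s[j]='a': π[25]=0 (border '')
j=26 s[j]='c': π[26]=0 (border '')
j=27 s[j]='a': π[27]=0 (border '')
j=28 s[j]='a': π[28]=0 (border '')
j=29 s[j]='b': π[29]=1 (border 'b')
j=30 s[j]='b': k: 1→0; π[30]=1 (border 'b')
j=31 s[j]='b': k: 1→0; π[31]=1 (border 'b')
j=32 s[j]='a': k: 1→0; π[32]=0 (border '')
j=33 s[j]='c': π[33]=0 (border '')
j=34 s[j]='b': π[34]=1 (border 'b')
j=35 s[j]='c': π[35]=2 (border 'bc')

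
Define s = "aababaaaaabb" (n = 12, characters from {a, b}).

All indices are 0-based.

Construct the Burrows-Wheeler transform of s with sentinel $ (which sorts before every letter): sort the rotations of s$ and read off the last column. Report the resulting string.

bbaa$abaabaaa

rank  rotation       last
    0  $aababaaaaabb  b
    1  aaaaabb$aabab  b
    2  aaaabb$aababa  a
    3  aaabb$aababaa  a
    4  aababaaaaabb$  $
    5  aabb$aababaaa  a
    6  abaaaaabb$aab  b
    7  ababaaaaabb$a  a
    8  abb$aababaaaa  a
    9  b$aababaaaaab  b
   10  baaaaabb$aaba  a
   11  babaaaaabb$aa  a
   12  bb$aababaaaaa  a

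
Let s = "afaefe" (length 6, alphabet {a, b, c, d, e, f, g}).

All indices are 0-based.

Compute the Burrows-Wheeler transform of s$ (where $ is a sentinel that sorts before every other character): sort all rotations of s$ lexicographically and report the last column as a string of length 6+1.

rank  rotation last
    0  $afaefe  e
    1  aefe$af  f
    2  afaefe$  $
    3  e$afaef  f
    4  efe$afa  a
    5  faefe$a  a
    6  fe$afae  e

ef$faae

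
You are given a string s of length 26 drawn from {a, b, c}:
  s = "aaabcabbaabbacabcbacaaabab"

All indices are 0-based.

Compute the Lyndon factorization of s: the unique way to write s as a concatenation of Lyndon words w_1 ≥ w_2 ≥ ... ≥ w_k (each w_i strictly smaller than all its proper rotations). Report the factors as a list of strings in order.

["aaabcabbaabbacabcbac", "aaabab"]

emit factor 1: 'aaabcabbaabbacabcbac' (i=0, period=20)
emit factor 2: 'aaabab' (i=20, period=6)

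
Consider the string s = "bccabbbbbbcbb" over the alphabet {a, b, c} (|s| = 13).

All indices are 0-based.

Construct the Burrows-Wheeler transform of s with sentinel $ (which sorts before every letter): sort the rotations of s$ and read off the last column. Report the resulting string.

bcbcabbbbb$cbb

rank  rotation        last
    0  $bccabbbbbbcbb  b
    1  abbbbbbcbb$bcc  c
    2  b$bccabbbbbbcb  b
    3  bb$bccabbbbbbc  c
    4  bbbbbbcbb$bcca  a
    5  bbbbbcbb$bccab  b
    6  bbbbcbb$bccabb  b
    7  bbbcbb$bccabbb  b
    8  bbcbb$bccabbbb  b
    9  bcbb$bccabbbbb  b
   10  bccabbbbbbcbb$  $
   11  cabbbbbbcbb$bc  c
   12  cbb$bccabbbbbb  b
   13  ccabbbbbbcbb$b  b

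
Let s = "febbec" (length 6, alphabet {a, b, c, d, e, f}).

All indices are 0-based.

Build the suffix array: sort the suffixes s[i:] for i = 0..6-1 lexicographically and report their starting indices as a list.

rank→(start, suffix):
  0 → (2, 'bbec')
  1 → (3, 'bec')
  2 → (5, 'c')
  3 → (1, 'ebbec')
  4 → (4, 'ec')
  5 → (0, 'febbec')

[2, 3, 5, 1, 4, 0]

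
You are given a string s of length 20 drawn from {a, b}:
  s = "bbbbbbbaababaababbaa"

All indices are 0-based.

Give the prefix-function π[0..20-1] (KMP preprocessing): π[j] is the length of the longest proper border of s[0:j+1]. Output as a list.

π[0] = 0
j=1 s[j]='b': π[1]=1 (border 'b')
j=2 s[j]='b': π[2]=2 (border 'bb')
j=3 s[j]='b': π[3]=3 (border 'bbb')
j=4 s[j]='b': π[4]=4 (border 'bbbb')
j=5 s[j]='b': π[5]=5 (border 'bbbbb')
j=6 s[j]='b': π[6]=6 (border 'bbbbbb')
j=7 s[j]='a': k: 6→5→4→3→2→1→0; π[7]=0 (border '')
j=8 s[j]='a': π[8]=0 (border '')
j=9 s[j]='b': π[9]=1 (border 'b')
j=10 s[j]='a': k: 1→0; π[10]=0 (border '')
j=11 s[j]='b': π[11]=1 (border 'b')
j=12 s[j]='a': k: 1→0; π[12]=0 (border '')
j=13 s[j]='a': π[13]=0 (border '')
j=14 s[j]='b': π[14]=1 (border 'b')
j=15 s[j]='a': k: 1→0; π[15]=0 (border '')
j=16 s[j]='b': π[16]=1 (border 'b')
j=17 s[j]='b': π[17]=2 (border 'bb')
j=18 s[j]='a': k: 2→1→0; π[18]=0 (border '')
j=19 s[j]='a': π[19]=0 (border '')

[0, 1, 2, 3, 4, 5, 6, 0, 0, 1, 0, 1, 0, 0, 1, 0, 1, 2, 0, 0]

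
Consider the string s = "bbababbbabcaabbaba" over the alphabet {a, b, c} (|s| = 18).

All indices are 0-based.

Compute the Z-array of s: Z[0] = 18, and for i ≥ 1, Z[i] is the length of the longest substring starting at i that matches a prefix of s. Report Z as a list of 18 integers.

Z[0]=18
i=1: fresh scan; Z[1]=1 extend→box=[1,2)
i=2: fresh scan; Z[2]=0
i=3: fresh scan; Z[3]=1 extend→box=[3,4)
i=4: fresh scan; Z[4]=0
i=5: fresh scan; Z[5]=2 extend→box=[5,7)
i=6: min(r-i=1, Z[1]=1)=1; Z[6]=4 extend→box=[6,10)
i=7: min(r-i=3, Z[1]=1)=1; Z[7]=1
i=8: min(r-i=2, Z[2]=0)=0; Z[8]=0
i=9: min(r-i=1, Z[3]=1)=1; Z[9]=1
i=10: fresh scan; Z[10]=0
i=11: fresh scan; Z[11]=0
i=12: fresh scan; Z[12]=0
i=13: fresh scan; Z[13]=5 extend→box=[13,18)
i=14: min(r-i=4, Z[1]=1)=1; Z[14]=1
i=15: min(r-i=3, Z[2]=0)=0; Z[15]=0
i=16: min(r-i=2, Z[3]=1)=1; Z[16]=1
i=17: min(r-i=1, Z[4]=0)=0; Z[17]=0

[18, 1, 0, 1, 0, 2, 4, 1, 0, 1, 0, 0, 0, 5, 1, 0, 1, 0]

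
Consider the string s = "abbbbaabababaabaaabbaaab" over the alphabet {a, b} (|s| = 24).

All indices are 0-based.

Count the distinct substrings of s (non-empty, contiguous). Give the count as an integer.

sorted suffixes:
  #0 SA[0]=20  'aaab'
  #1 SA[1]=15  'aaabbaaab'
  #2 SA[2]=21  'aab'
  #3 SA[3]=12  'aabaaabbaaab'
  #4 SA[4]=5  'aabababaabaaabbaaab'
  #5 SA[5]=16  'aabbaaab'
  #6 SA[6]=22  'ab'
  #7 SA[7]=13  'abaaabbaaab'
  #8 SA[8]=10  'abaabaaabbaaab'
  #9 SA[9]=8  'ababaabaaabbaaab'
  #10 SA[10]=6  'abababaabaaabbaaab'
  #11 SA[11]=17  'abbaaab'
  #12 SA[12]=0  'abbbbaabababaabaaabbaaab'
  #13 SA[13]=23  'b'
  #14 SA[14]=19  'baaab'
  #15 SA[15]=14  'baaabbaaab'
  #16 SA[16]=11  'baabaaabbaaab'
  #17 SA[17]=4  'baabababaabaaabbaaab'
  #18 SA[18]=9  'babaabaaabbaaab'
  #19 SA[19]=7  'bababaabaaabbaaab'
  #20 SA[20]=18  'bbaaab'
  #21 SA[21]=3  'bbaabababaabaaabbaaab'
  #22 SA[22]=2  'bbbaabababaabaaabbaaab'
  #23 SA[23]=1  'bbbbaabababaabaaabbaaab'

SA = [20, 15, 21, 12, 5, 16, 22, 13, 10, 8, 6, 17, 0, 23, 19, 14, 11, 4, 9, 7, 18, 3, 2, 1]
rank  pair      lcp
   1  s[20:],s[15:]  4  'aaab'
   2  s[15:],s[21:]  2  'aa'
   3  s[21:],s[12:]  3  'aab'
   4  s[12:],s[5:]  4  'aaba'
   5  s[5:],s[16:]  3  'aab'
   6  s[16:],s[22:]  1  'a'
   7  s[22:],s[13:]  2  'ab'
   8  s[13:],s[10:]  4  'abaa'
   9  s[10:],s[8:]  3  'aba'
  10  s[8:],s[6:]  5  'ababa'
  11  s[6:],s[17:]  2  'ab'
  12  s[17:],s[0:]  3  'abb'
  13  s[0:],s[23:]  0  ''
  14  s[23:],s[19:]  1  'b'
  15  s[19:],s[14:]  5  'baaab'
  16  s[14:],s[11:]  3  'baa'
  17  s[11:],s[4:]  5  'baaba'
  18  s[4:],s[9:]  2  'ba'
  19  s[9:],s[7:]  4  'baba'
  20  s[7:],s[18:]  1  'b'
  21  s[18:],s[3:]  4  'bbaa'
  22  s[3:],s[2:]  2  'bb'
  23  s[2:],s[1:]  3  'bbb'

n(n+1)/2 = 24·25/2 = 300
Σ LCP = 0 + 4 + 2 + 3 + 4 + 3 + 1 + 2 + 4 + 3 + 5 + 2 + 3 + 0 + 1 + 5 + 3 + 5 + 2 + 4 + 1 + 4 + 2 + 3 = 66
distinct = 300 − 66 = 234

234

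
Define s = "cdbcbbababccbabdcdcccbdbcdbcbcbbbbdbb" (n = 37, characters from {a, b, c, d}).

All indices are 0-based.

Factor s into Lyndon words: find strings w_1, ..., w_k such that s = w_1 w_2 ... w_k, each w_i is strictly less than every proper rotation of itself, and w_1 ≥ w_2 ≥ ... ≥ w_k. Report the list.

emit factor 1: 'cd' (i=0, period=2)
emit factor 2: 'bc' (i=2, period=2)
emit factor 3: 'b' (i=4, period=1)
emit factor 4: 'b' (i=5, period=1)
emit factor 5: 'ababccbabdcdcccbdbcdbcbcbbbbdbb' (i=6, period=31)

["cd", "bc", "b", "b", "ababccbabdcdcccbdbcdbcbcbbbbdbb"]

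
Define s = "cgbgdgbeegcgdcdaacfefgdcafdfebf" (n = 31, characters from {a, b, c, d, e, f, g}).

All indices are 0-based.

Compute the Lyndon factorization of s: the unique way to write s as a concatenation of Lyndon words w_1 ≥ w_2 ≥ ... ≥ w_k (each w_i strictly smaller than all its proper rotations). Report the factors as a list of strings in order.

["cg", "bgdg", "beegcgdcd", "aacfefgdcafdfebf"]

emit factor 1: 'cg' (i=0, period=2)
emit factor 2: 'bgdg' (i=2, period=4)
emit factor 3: 'beegcgdcd' (i=6, period=9)
emit factor 4: 'aacfefgdcafdfebf' (i=15, period=16)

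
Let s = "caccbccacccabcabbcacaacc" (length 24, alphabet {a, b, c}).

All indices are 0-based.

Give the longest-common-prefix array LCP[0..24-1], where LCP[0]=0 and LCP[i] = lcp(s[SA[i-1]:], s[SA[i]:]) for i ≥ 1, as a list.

[0, 1, 2, 1, 2, 3, 3, 0, 1, 3, 2, 0, 1, 2, 3, 2, 3, 4, 1, 1, 2, 3, 2, 2]

sorted suffixes:
  #0 SA[0]=20  'aacc'
  #1 SA[1]=14  'abbcacaacc'
  #2 SA[2]=11  'abcabbcacaacc'
  #3 SA[3]=18  'acaacc'
  #4 SA[4]=21  'acc'
  #5 SA[5]=1  'accbccacccabcabbcacaacc'
  #6 SA[6]=7  'acccabcabbcacaacc'
  #7 SA[7]=15  'bbcacaacc'
  #8 SA[8]=12  'bcabbcacaacc'
  #9 SA[9]=16  'bcacaacc'
  #10 SA[10]=4  'bccacccabcabbcacaacc'
  #11 SA[11]=23  'c'
  #12 SA[12]=19  'caacc'
  #13 SA[13]=13  'cabbcacaacc'
  #14 SA[14]=10  'cabcabbcacaacc'
  #15 SA[15]=17  'cacaacc'
  #16 SA[16]=0  'caccbccacccabcabbcacaacc'
  #17 SA[17]=6  'cacccabcabbcacaacc'
  #18 SA[18]=3  'cbccacccabcabbcacaacc'
  #19 SA[19]=22  'cc'
  #20 SA[20]=9  'ccabcabbcacaacc'
  #21 SA[21]=5  'ccacccabcabbcacaacc'
  #22 SA[22]=2  'ccbccacccabcabbcacaacc'
  #23 SA[23]=8  'cccabcabbcacaacc'

SA = [20, 14, 11, 18, 21, 1, 7, 15, 12, 16, 4, 23, 19, 13, 10, 17, 0, 6, 3, 22, 9, 5, 2, 8]
[i] adj suffixes → lcp
  [1] 20/14 → 1 ('a')
  [2] 14/11 → 2 ('ab')
  [3] 11/18 → 1 ('a')
  [4] 18/21 → 2 ('ac')
  [5] 21/1 → 3 ('acc')
  [6] 1/7 → 3 ('acc')
  [7] 7/15 → 0 ('')
  [8] 15/12 → 1 ('b')
  [9] 12/16 → 3 ('bca')
  [10] 16/4 → 2 ('bc')
  [11] 4/23 → 0 ('')
  [12] 23/19 → 1 ('c')
  [13] 19/13 → 2 ('ca')
  [14] 13/10 → 3 ('cab')
  [15] 10/17 → 2 ('ca')
  [16] 17/0 → 3 ('cac')
  [17] 0/6 → 4 ('cacc')
  [18] 6/3 → 1 ('c')
  [19] 3/22 → 1 ('c')
  [20] 22/9 → 2 ('cc')
  [21] 9/5 → 3 ('cca')
  [22] 5/2 → 2 ('cc')
  [23] 2/8 → 2 ('cc')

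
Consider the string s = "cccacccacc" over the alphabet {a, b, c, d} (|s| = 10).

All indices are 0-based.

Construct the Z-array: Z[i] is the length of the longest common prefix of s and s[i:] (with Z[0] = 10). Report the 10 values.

Z[0]=10
i=1: fresh scan; Z[1]=2 scan→box=[1,3)
i=2: min(r-i=1, Z[1]=2)=1; Z[2]=1
i=3: fresh scan; Z[3]=0
i=4: fresh scan; Z[4]=6 scan→box=[4,10)
i=5: min(r-i=5, Z[1]=2)=2; Z[5]=2
i=6: min(r-i=4, Z[2]=1)=1; Z[6]=1
i=7: min(r-i=3, Z[3]=0)=0; Z[7]=0
i=8: min(r-i=2, Z[4]=6)=2; Z[8]=2
i=9: min(r-i=1, Z[5]=2)=1; Z[9]=1

[10, 2, 1, 0, 6, 2, 1, 0, 2, 1]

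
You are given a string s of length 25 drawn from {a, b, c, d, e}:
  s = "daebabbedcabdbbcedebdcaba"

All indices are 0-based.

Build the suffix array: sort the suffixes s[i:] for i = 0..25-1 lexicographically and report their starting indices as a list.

[24, 22, 4, 10, 1, 23, 3, 13, 5, 14, 11, 19, 6, 21, 9, 15, 0, 12, 20, 8, 17, 2, 18, 7, 16]

sorted suffixes:
  #0 SA[0]=24  'a'
  #1 SA[1]=22  'aba'
  #2 SA[2]=4  'abbedcabdbbcedebdcaba'
  #3 SA[3]=10  'abdbbcedebdcaba'
  #4 SA[4]=1  'aebabbedcabdbbcedebdcaba'
  #5 SA[5]=23  'ba'
  #6 SA[6]=3  'babbedcabdbbcedebdcaba'
  #7 SA[7]=13  'bbcedebdcaba'
  #8 SA[8]=5  'bbedcabdbbcedebdcaba'
  #9 SA[9]=14  'bcedebdcaba'
  #10 SA[10]=11  'bdbbcedebdcaba'
  #11 SA[11]=19  'bdcaba'
  #12 SA[12]=6  'bedcabdbbcedebdcaba'
  #13 SA[13]=21  'caba'
  #14 SA[14]=9  'cabdbbcedebdcaba'
  #15 SA[15]=15  'cedebdcaba'
  #16 SA[16]=0  'daebabbedcabdbbcedebdcaba'
  #17 SA[17]=12  'dbbcedebdcaba'
  #18 SA[18]=20  'dcaba'
  #19 SA[19]=8  'dcabdbbcedebdcaba'
  #20 SA[20]=17  'debdcaba'
  #21 SA[21]=2  'ebabbedcabdbbcedebdcaba'
  #22 SA[22]=18  'ebdcaba'
  #23 SA[23]=7  'edcabdbbcedebdcaba'
  #24 SA[24]=16  'edebdcaba'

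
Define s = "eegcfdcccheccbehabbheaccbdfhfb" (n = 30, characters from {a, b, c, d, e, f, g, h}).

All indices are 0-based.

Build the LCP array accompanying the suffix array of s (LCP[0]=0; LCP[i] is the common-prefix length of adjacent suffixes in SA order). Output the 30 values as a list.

sorted suffixes:
  #0 SA[0]=16  'abbheaccbdfhfb'
  #1 SA[1]=21  'accbdfhfb'
  #2 SA[2]=29  'b'
  #3 SA[3]=17  'bbheaccbdfhfb'
  #4 SA[4]=24  'bdfhfb'
  #5 SA[5]=13  'behabbheaccbdfhfb'
  #6 SA[6]=18  'bheaccbdfhfb'
  #7 SA[7]=23  'cbdfhfb'
  #8 SA[8]=12  'cbehabbheaccbdfhfb'
  #9 SA[9]=22  'ccbdfhfb'
  #10 SA[10]=11  'ccbehabbheaccbdfhfb'
  #11 SA[11]=6  'cccheccbehabbheaccbdfhfb'
  #12 SA[12]=7  'ccheccbehabbheaccbdfhfb'
  #13 SA[13]=3  'cfdcccheccbehabbheaccbdfhfb'
  #14 SA[14]=8  'checcbehabbheaccbdfhfb'
  #15 SA[15]=5  'dcccheccbehabbheaccbdfhfb'
  #16 SA[16]=25  'dfhfb'
  #17 SA[17]=20  'eaccbdfhfb'
  #18 SA[18]=10  'eccbehabbheaccbdfhfb'
  #19 SA[19]=0  'eegcfdcccheccbehabbheaccbdfhfb'
  #20 SA[20]=1  'egcfdcccheccbehabbheaccbdfhfb'
  #21 SA[21]=14  'ehabbheaccbdfhfb'
  #22 SA[22]=28  'fb'
  #23 SA[23]=4  'fdcccheccbehabbheaccbdfhfb'
  #24 SA[24]=26  'fhfb'
  #25 SA[25]=2  'gcfdcccheccbehabbheaccbdfhfb'
  #26 SA[26]=15  'habbheaccbdfhfb'
  #27 SA[27]=19  'heaccbdfhfb'
  #28 SA[28]=9  'heccbehabbheaccbdfhfb'
  #29 SA[29]=27  'hfb'

SA = [16, 21, 29, 17, 24, 13, 18, 23, 12, 22, 11, 6, 7, 3, 8, 5, 25, 20, 10, 0, 1, 14, 28, 4, 26, 2, 15, 19, 9, 27]
[i] adj suffixes → lcp
  [1] 16/21 → 1 ('a')
  [2] 21/29 → 0 ('')
  [3] 29/17 → 1 ('b')
  [4] 17/24 → 1 ('b')
  [5] 24/13 → 1 ('b')
  [6] 13/18 → 1 ('b')
  [7] 18/23 → 0 ('')
  [8] 23/12 → 2 ('cb')
  [9] 12/22 → 1 ('c')
  [10] 22/11 → 3 ('ccb')
  [11] 11/6 → 2 ('cc')
  [12] 6/7 → 2 ('cc')
  [13] 7/3 → 1 ('c')
  [14] 3/8 → 1 ('c')
  [15] 8/5 → 0 ('')
  [16] 5/25 → 1 ('d')
  [17] 25/20 → 0 ('')
  [18] 20/10 → 1 ('e')
  [19] 10/0 → 1 ('e')
  [20] 0/1 → 1 ('e')
  [21] 1/14 → 1 ('e')
  [22] 14/28 → 0 ('')
  [23] 28/4 → 1 ('f')
  [24] 4/26 → 1 ('f')
  [25] 26/2 → 0 ('')
  [26] 2/15 → 0 ('')
  [27] 15/19 → 1 ('h')
  [28] 19/9 → 2 ('he')
  [29] 9/27 → 1 ('h')

[0, 1, 0, 1, 1, 1, 1, 0, 2, 1, 3, 2, 2, 1, 1, 0, 1, 0, 1, 1, 1, 1, 0, 1, 1, 0, 0, 1, 2, 1]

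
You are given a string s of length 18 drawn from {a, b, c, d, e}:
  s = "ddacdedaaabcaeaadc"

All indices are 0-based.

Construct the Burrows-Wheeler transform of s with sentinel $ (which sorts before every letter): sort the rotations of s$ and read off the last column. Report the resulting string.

cdaeadacadbaeda$cad

rank  rotation             last
    0  $ddacdedaaabcaeaadc  c
    1  aaabcaeaadc$ddacded  d
    2  aabcaeaadc$ddacdeda  a
    3  aadc$ddacdedaaabcae  e
    4  abcaeaadc$ddacdedaa  a
    5  acdedaaabcaeaadc$dd  d
    6  adc$ddacdedaaabcaea  a
    7  aeaadc$ddacdedaaabc  c
    8  bcaeaadc$ddacdedaaa  a
    9  c$ddacdedaaabcaeaad  d
   10  caeaadc$ddacdedaaab  b
   11  cdedaaabcaeaadc$dda  a
   12  daaabcaeaadc$ddacde  e
   13  dacdedaaabcaeaadc$d  d
   14  dc$ddacdedaaabcaeaa  a
   15  ddacdedaaabcaeaadc$  $
   16  dedaaabcaeaadc$ddac  c
   17  eaadc$ddacdedaaabca  a
   18  edaaabcaeaadc$ddacd  d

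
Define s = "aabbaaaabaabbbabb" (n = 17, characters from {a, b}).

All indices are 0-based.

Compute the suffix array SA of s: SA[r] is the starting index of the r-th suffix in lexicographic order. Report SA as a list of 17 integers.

rank→(start, suffix):
  0 → (4, 'aaaabaabbbabb')
  1 → (5, 'aaabaabbbabb')
  2 → (6, 'aabaabbbabb')
  3 → (0, 'aabbaaaabaabbbabb')
  4 → (9, 'aabbbabb')
  5 → (7, 'abaabbbabb')
  6 → (14, 'abb')
  7 → (1, 'abbaaaabaabbbabb')
  8 → (10, 'abbbabb')
  9 → (16, 'b')
  10 → (3, 'baaaabaabbbabb')
  11 → (8, 'baabbbabb')
  12 → (13, 'babb')
  13 → (15, 'bb')
  14 → (2, 'bbaaaabaabbbabb')
  15 → (12, 'bbabb')
  16 → (11, 'bbbabb')

[4, 5, 6, 0, 9, 7, 14, 1, 10, 16, 3, 8, 13, 15, 2, 12, 11]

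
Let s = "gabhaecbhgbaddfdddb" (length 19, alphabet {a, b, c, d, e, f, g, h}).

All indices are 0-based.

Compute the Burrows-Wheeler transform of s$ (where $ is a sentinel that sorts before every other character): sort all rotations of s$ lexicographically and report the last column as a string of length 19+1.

bgbhdgaceddfadad$hbb

rank  rotation              last
    0  $gabhaecbhgbaddfdddb  b
    1  abhaecbhgbaddfdddb$g  g
    2  addfdddb$gabhaecbhgb  b
    3  aecbhgbaddfdddb$gabh  h
    4  b$gabhaecbhgbaddfddd  d
    5  baddfdddb$gabhaecbhg  g
    6  bhaecbhgbaddfdddb$ga  a
    7  bhgbaddfdddb$gabhaec  c
    8  cbhgbaddfdddb$gabhae  e
    9  db$gabhaecbhgbaddfdd  d
   10  ddb$gabhaecbhgbaddfd  d
   11  dddb$gabhaecbhgbaddf  f
   12  ddfdddb$gabhaecbhgba  a
   13  dfdddb$gabhaecbhgbad  d
   14  ecbhgbaddfdddb$gabha  a
   15  fdddb$gabhaecbhgbadd  d
   16  gabhaecbhgbaddfdddb$  $
   17  gbaddfdddb$gabhaecbh  h
   18  haecbhgbaddfdddb$gab  b
   19  hgbaddfdddb$gabhaecb  b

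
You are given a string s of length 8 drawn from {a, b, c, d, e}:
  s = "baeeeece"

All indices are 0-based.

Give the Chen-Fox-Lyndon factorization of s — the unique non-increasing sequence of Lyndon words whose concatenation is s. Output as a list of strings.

["b", "aeeeece"]

emit factor 1: 'b' (i=0, period=1)
emit factor 2: 'aeeeece' (i=1, period=7)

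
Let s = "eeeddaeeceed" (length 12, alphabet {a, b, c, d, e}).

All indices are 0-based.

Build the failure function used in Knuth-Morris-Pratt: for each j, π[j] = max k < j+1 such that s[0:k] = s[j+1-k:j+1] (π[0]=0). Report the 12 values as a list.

π[0] = 0
j=1 s[j]='e': π[1]=1 (border 'e')
j=2 s[j]='e': π[2]=2 (border 'ee')
j=3 s[j]='d': k: 2→1→0; π[3]=0 (border '')
j=4 s[j]='d': π[4]=0 (border '')
j=5 s[j]='a': π[5]=0 (border '')
j=6 s[j]='e': π[6]=1 (border 'e')
j=7 s[j]='e': π[7]=2 (border 'ee')
j=8 s[j]='c': k: 2→1→0; π[8]=0 (border '')
j=9 s[j]='e': π[9]=1 (border 'e')
j=10 s[j]='e': π[10]=2 (border 'ee')
j=11 s[j]='d': k: 2→1→0; π[11]=0 (border '')

[0, 1, 2, 0, 0, 0, 1, 2, 0, 1, 2, 0]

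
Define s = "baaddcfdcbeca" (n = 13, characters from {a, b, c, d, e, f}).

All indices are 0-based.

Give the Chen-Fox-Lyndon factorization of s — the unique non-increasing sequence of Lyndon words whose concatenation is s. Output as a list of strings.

emit factor 1: 'b' (i=0, period=1)
emit factor 2: 'aaddcfdcbec' (i=1, period=11)
emit factor 3: 'a' (i=12, period=1)

["b", "aaddcfdcbec", "a"]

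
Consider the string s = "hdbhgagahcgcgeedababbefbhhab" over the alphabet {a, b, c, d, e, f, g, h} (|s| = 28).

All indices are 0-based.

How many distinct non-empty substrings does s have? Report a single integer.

rank | idx | suffix
   0 |  26 | ab
   1 |  16 | ababbefbhhab
   2 |  18 | abbefbhhab
   3 |   5 | agahcgcgeedababbefbhhab
   4 |   7 | ahcgcgeedababbefbhhab
   5 |  27 | b
   6 |  17 | babbefbhhab
   7 |  19 | bbefbhhab
   8 |  20 | befbhhab
   9 |   2 | bhgagahcgcgeedababbefbhhab
  10 |  23 | bhhab
  11 |   9 | cgcgeedababbefbhhab
  12 |  11 | cgeedababbefbhhab
  13 |  15 | dababbefbhhab
  14 |   1 | dbhgagahcgcgeedababbefbhhab
  15 |  14 | edababbefbhhab
  16 |  13 | eedababbefbhhab
  17 |  21 | efbhhab
  18 |  22 | fbhhab
  19 |   4 | gagahcgcgeedababbefbhhab
  20 |   6 | gahcgcgeedababbefbhhab
  21 |  10 | gcgeedababbefbhhab
  22 |  12 | geedababbefbhhab
  23 |  25 | hab
  24 |   8 | hcgcgeedababbefbhhab
  25 |   0 | hdbhgagahcgcgeedababbefbhhab
  26 |   3 | hgagahcgcgeedababbefbhhab
  27 |  24 | hhab

SA = [26, 16, 18, 5, 7, 27, 17, 19, 20, 2, 23, 9, 11, 15, 1, 14, 13, 21, 22, 4, 6, 10, 12, 25, 8, 0, 3, 24]
rank  pair      lcp
   1  s[26:],s[16:]  2  'ab'
   2  s[16:],s[18:]  2  'ab'
   3  s[18:],s[5:]  1  'a'
   4  s[5:],s[7:]  1  'a'
   5  s[7:],s[27:]  0  ''
   6  s[27:],s[17:]  1  'b'
   7  s[17:],s[19:]  1  'b'
   8  s[19:],s[20:]  1  'b'
   9  s[20:],s[2:]  1  'b'
  10  s[2:],s[23:]  2  'bh'
  11  s[23:],s[9:]  0  ''
  12  s[9:],s[11:]  2  'cg'
  13  s[11:],s[15:]  0  ''
  14  s[15:],s[1:]  1  'd'
  15  s[1:],s[14:]  0  ''
  16  s[14:],s[13:]  1  'e'
  17  s[13:],s[21:]  1  'e'
  18  s[21:],s[22:]  0  ''
  19  s[22:],s[4:]  0  ''
  20  s[4:],s[6:]  2  'ga'
  21  s[6:],s[10:]  1  'g'
  22  s[10:],s[12:]  1  'g'
  23  s[12:],s[25:]  0  ''
  24  s[25:],s[8:]  1  'h'
  25  s[8:],s[0:]  1  'h'
  26  s[0:],s[3:]  1  'h'
  27  s[3:],s[24:]  1  'h'

n(n+1)/2 = 28·29/2 = 406
Σ LCP = 0 + 2 + 2 + 1 + 1 + 0 + 1 + 1 + 1 + 1 + 2 + 0 + 2 + 0 + 1 + 0 + 1 + 1 + 0 + 0 + 2 + 1 + 1 + 0 + 1 + 1 + 1 + 1 = 25
distinct = 406 − 25 = 381

381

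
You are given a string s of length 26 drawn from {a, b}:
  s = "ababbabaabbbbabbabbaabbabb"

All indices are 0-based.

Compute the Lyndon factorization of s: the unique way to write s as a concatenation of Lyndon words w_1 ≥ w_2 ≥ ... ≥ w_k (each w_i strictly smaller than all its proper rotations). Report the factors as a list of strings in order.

emit factor 1: 'ababb' (i=0, period=5)
emit factor 2: 'ab' (i=5, period=2)
emit factor 3: 'aabbbbabbabb' (i=7, period=12)
emit factor 4: 'aabbabb' (i=19, period=7)

["ababb", "ab", "aabbbbabbabb", "aabbabb"]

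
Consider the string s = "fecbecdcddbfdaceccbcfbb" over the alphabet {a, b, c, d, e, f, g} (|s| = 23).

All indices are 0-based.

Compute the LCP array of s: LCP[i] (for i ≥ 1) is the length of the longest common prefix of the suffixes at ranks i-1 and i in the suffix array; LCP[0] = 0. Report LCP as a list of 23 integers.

[0, 0, 1, 1, 1, 1, 0, 2, 1, 1, 2, 1, 1, 0, 1, 1, 1, 0, 2, 2, 0, 1, 1]

rank | idx | suffix
   0 |  13 | aceccbcfbb
   1 |  22 | b
   2 |  21 | bb
   3 |  18 | bcfbb
   4 |   3 | becdcddbfdaceccbcfbb
   5 |  10 | bfdaceccbcfbb
   6 |  17 | cbcfbb
   7 |   2 | cbecdcddbfdaceccbcfbb
   8 |  16 | ccbcfbb
   9 |   5 | cdcddbfdaceccbcfbb
  10 |   7 | cddbfdaceccbcfbb
  11 |  14 | ceccbcfbb
  12 |  19 | cfbb
  13 |  12 | daceccbcfbb
  14 |   9 | dbfdaceccbcfbb
  15 |   6 | dcddbfdaceccbcfbb
  16 |   8 | ddbfdaceccbcfbb
  17 |   1 | ecbecdcddbfdaceccbcfbb
  18 |  15 | eccbcfbb
  19 |   4 | ecdcddbfdaceccbcfbb
  20 |  20 | fbb
  21 |  11 | fdaceccbcfbb
  22 |   0 | fecbecdcddbfdaceccbcfbb

SA = [13, 22, 21, 18, 3, 10, 17, 2, 16, 5, 7, 14, 19, 12, 9, 6, 8, 1, 15, 4, 20, 11, 0]
[i] adj suffixes → lcp
  [1] 13/22 → 0 ('')
  [2] 22/21 → 1 ('b')
  [3] 21/18 → 1 ('b')
  [4] 18/3 → 1 ('b')
  [5] 3/10 → 1 ('b')
  [6] 10/17 → 0 ('')
  [7] 17/2 → 2 ('cb')
  [8] 2/16 → 1 ('c')
  [9] 16/5 → 1 ('c')
  [10] 5/7 → 2 ('cd')
  [11] 7/14 → 1 ('c')
  [12] 14/19 → 1 ('c')
  [13] 19/12 → 0 ('')
  [14] 12/9 → 1 ('d')
  [15] 9/6 → 1 ('d')
  [16] 6/8 → 1 ('d')
  [17] 8/1 → 0 ('')
  [18] 1/15 → 2 ('ec')
  [19] 15/4 → 2 ('ec')
  [20] 4/20 → 0 ('')
  [21] 20/11 → 1 ('f')
  [22] 11/0 → 1 ('f')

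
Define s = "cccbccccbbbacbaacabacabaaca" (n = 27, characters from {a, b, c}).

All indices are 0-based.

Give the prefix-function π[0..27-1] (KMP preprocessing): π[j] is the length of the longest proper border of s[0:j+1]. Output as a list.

[0, 1, 2, 0, 1, 2, 3, 3, 4, 0, 0, 0, 1, 0, 0, 0, 1, 0, 0, 0, 1, 0, 0, 0, 0, 1, 0]

π[0] = 0
j=1 s[j]='c': π[1]=1 (border 'c')
j=2 s[j]='c': π[2]=2 (border 'cc')
j=3 s[j]='b': k: 2→1→0; π[3]=0 (border '')
j=4 s[j]='c': π[4]=1 (border 'c')
j=5 s[j]='c': π[5]=2 (border 'cc')
j=6 s[j]='c': π[6]=3 (border 'ccc')
j=7 s[j]='c': k: 3→2; π[7]=3 (border 'ccc')
j=8 s[j]='b': π[8]=4 (border 'cccb')
j=9 s[j]='b': k: 4→0; π[9]=0 (border '')
j=10 s[j]='b': π[10]=0 (border '')
j=11 s[j]='a': π[11]=0 (border '')
j=12 s[j]='c': π[12]=1 (border 'c')
j=13 s[j]='b': k: 1→0; π[13]=0 (border '')
j=14 s[j]='a': π[14]=0 (border '')
j=15 s[j]='a': π[15]=0 (border '')
j=16 s[j]='c': π[16]=1 (border 'c')
j=17 s[j]='a': k: 1→0; π[17]=0 (border '')
j=18 s[j]='b': π[18]=0 (border '')
j=19 s[j]='a': π[19]=0 (border '')
j=20 s[j]='c': π[20]=1 (border 'c')
j=21 s[j]='a': k: 1→0; π[21]=0 (border '')
j=22 s[j]='b': π[22]=0 (border '')
j=23 s[j]='a': π[23]=0 (border '')
j=24 s[j]='a': π[24]=0 (border '')
j=25 s[j]='c': π[25]=1 (border 'c')
j=26 s[j]='a': k: 1→0; π[26]=0 (border '')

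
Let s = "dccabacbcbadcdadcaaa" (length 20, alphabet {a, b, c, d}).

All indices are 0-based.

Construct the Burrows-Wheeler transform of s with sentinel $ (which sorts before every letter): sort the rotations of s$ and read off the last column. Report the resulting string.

rank  rotation               last
    0  $dccabacbcbadcdadcaaa  a
    1  a$dccabacbcbadcdadcaa  a
    2  aa$dccabacbcbadcdadca  a
    3  aaa$dccabacbcbadcdadc  c
    4  abacbcbadcdadcaaa$dcc  c
    5  acbcbadcdadcaaa$dccab  b
    6  adcaaa$dccabacbcbadcd  d
    7  adcdadcaaa$dccabacbcb  b
    8  bacbcbadcdadcaaa$dcca  a
    9  badcdadcaaa$dccabacbc  c
   10  bcbadcdadcaaa$dccabac  c
   11  caaa$dccabacbcbadcdad  d
   12  cabacbcbadcdadcaaa$dc  c
   13  cbadcdadcaaa$dccabacb  b
   14  cbcbadcdadcaaa$dccaba  a
   15  ccabacbcbadcdadcaaa$d  d
   16  cdadcaaa$dccabacbcbad  d
   17  dadcaaa$dccabacbcbadc  c
   18  dcaaa$dccabacbcbadcda  a
   19  dccabacbcbadcdadcaaa$  $
   20  dcdadcaaa$dccabacbcba  a

aaaccbdbaccdcbaddca$a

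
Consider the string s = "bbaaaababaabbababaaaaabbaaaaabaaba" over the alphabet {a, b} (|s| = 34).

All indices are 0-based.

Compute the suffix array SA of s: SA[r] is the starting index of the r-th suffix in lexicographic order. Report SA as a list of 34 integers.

[33, 24, 17, 25, 2, 18, 26, 3, 19, 30, 27, 4, 20, 9, 31, 15, 28, 7, 13, 5, 21, 10, 32, 23, 16, 1, 29, 8, 14, 6, 12, 22, 0, 11]

rank | idx | suffix
   0 |  33 | a
   1 |  24 | aaaaabaaba
   2 |  17 | aaaaabbaaaaabaaba
   3 |  25 | aaaabaaba
   4 |   2 | aaaababaabbababaaaaabbaaaaabaaba
   5 |  18 | aaaabbaaaaabaaba
   6 |  26 | aaabaaba
   7 |   3 | aaababaabbababaaaaabbaaaaabaaba
   8 |  19 | aaabbaaaaabaaba
   9 |  30 | aaba
  10 |  27 | aabaaba
  11 |   4 | aababaabbababaaaaabbaaaaabaaba
  12 |  20 | aabbaaaaabaaba
  13 |   9 | aabbababaaaaabbaaaaabaaba
  14 |  31 | aba
  15 |  15 | abaaaaabbaaaaabaaba
  16 |  28 | abaaba
  17 |   7 | abaabbababaaaaabbaaaaabaaba
  18 |  13 | ababaaaaabbaaaaabaaba
  19 |   5 | ababaabbababaaaaabbaaaaabaaba
  20 |  21 | abbaaaaabaaba
  21 |  10 | abbababaaaaabbaaaaabaaba
  22 |  32 | ba
  23 |  23 | baaaaabaaba
  24 |  16 | baaaaabbaaaaabaaba
  25 |   1 | baaaababaabbababaaaaabbaaaaabaaba
  26 |  29 | baaba
  27 |   8 | baabbababaaaaabbaaaaabaaba
  28 |  14 | babaaaaabbaaaaabaaba
  29 |   6 | babaabbababaaaaabbaaaaabaaba
  30 |  12 | bababaaaaabbaaaaabaaba
  31 |  22 | bbaaaaabaaba
  32 |   0 | bbaaaababaabbababaaaaabbaaaaabaaba
  33 |  11 | bbababaaaaabbaaaaabaaba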